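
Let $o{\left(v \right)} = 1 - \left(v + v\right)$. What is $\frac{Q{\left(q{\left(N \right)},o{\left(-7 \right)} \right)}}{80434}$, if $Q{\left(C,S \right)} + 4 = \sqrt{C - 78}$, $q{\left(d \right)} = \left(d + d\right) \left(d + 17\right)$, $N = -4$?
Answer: $- \frac{2}{40217} + \frac{i \sqrt{182}}{80434} \approx -4.973 \cdot 10^{-5} + 0.00016772 i$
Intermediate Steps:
$o{\left(v \right)} = 1 - 2 v$
$q{\left(d \right)} = 2 d \left(17 + d\right)$
$Q{\left(C,S \right)} = -4 + \sqrt{-78 + C}$ ($Q{\left(C,S \right)} = -4 + \sqrt{C - 78} = -4 + \sqrt{-78 + C}$)
$\frac{Q{\left(q{\left(N \right)},o{\left(-7 \right)} \right)}}{80434} = \frac{-4 + \sqrt{-78 + 2 \left(-4\right) \left(17 - 4\right)}}{80434} = \left(-4 + \sqrt{-78 + 2 \left(-4\right) 13}\right) \frac{1}{80434} = \left(-4 + \sqrt{-78 - 104}\right) \frac{1}{80434} = \left(-4 + \sqrt{-182}\right) \frac{1}{80434} = \left(-4 + i \sqrt{182}\right) \frac{1}{80434} = - \frac{2}{40217} + \frac{i \sqrt{182}}{80434}$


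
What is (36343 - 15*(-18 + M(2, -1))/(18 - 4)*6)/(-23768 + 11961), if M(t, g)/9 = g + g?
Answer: -256021/82649 ≈ -3.0977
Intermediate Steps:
M(t, g) = 18*g (M(t, g) = 9*(g + g) = 9*(2*g) = 18*g)
(36343 - 15*(-18 + M(2, -1))/(18 - 4)*6)/(-23768 + 11961) = (36343 - 15*(-18 + 18*(-1))/(18 - 4)*6)/(-23768 + 11961) = (36343 - 15*(-18 - 18)/14*6)/(-11807) = (36343 - (-540)/14*6)*(-1/11807) = (36343 - 15*(-18/7)*6)*(-1/11807) = (36343 + (270/7)*6)*(-1/11807) = (36343 + 1620/7)*(-1/11807) = (256021/7)*(-1/11807) = -256021/82649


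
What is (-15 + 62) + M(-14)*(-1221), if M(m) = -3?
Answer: 3710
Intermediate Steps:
(-15 + 62) + M(-14)*(-1221) = (-15 + 62) - 3*(-1221) = 47 + 3663 = 3710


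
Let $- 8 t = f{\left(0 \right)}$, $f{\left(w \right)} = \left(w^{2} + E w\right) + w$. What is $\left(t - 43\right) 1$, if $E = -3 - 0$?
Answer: $-43$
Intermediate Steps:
$E = -3$ ($E = -3 + 0 = -3$)
$f{\left(w \right)} = w^{2} - 2 w$ ($f{\left(w \right)} = \left(w^{2} - 3 w\right) + w = w^{2} - 2 w$)
$t = 0$ ($t = - \frac{0 \left(-2 + 0\right)}{8} = - \frac{0 \left(-2\right)}{8} = \left(- \frac{1}{8}\right) 0 = 0$)
$\left(t - 43\right) 1 = \left(0 - 43\right) 1 = \left(-43\right) 1 = -43$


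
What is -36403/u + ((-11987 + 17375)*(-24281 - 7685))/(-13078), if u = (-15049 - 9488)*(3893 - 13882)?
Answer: 21107138391186355/1602709508127 ≈ 13170.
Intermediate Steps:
u = 245100093 (u = -24537*(-9989) = 245100093)
-36403/u + ((-11987 + 17375)*(-24281 - 7685))/(-13078) = -36403/245100093 + ((-11987 + 17375)*(-24281 - 7685))/(-13078) = -36403*1/245100093 + (5388*(-31966))*(-1/13078) = -36403/245100093 - 172232808*(-1/13078) = -36403/245100093 + 86116404/6539 = 21107138391186355/1602709508127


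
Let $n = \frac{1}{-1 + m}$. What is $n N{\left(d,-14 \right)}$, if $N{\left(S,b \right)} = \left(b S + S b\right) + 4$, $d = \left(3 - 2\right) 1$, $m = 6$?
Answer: $- \frac{24}{5} \approx -4.8$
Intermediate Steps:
$d = 1$ ($d = 1 \cdot 1 = 1$)
$N{\left(S,b \right)} = 4 + 2 S b$ ($N{\left(S,b \right)} = \left(S b + S b\right) + 4 = 2 S b + 4 = 4 + 2 S b$)
$n = \frac{1}{5}$ ($n = \frac{1}{-1 + 6} = \frac{1}{5} \approx 0.2$)
$n N{\left(d,-14 \right)} = \frac{4 + 2 \cdot 1 \left(-14\right)}{5} = \frac{4 - 28}{5} = \frac{1}{5} \left(-24\right) = - \frac{24}{5}$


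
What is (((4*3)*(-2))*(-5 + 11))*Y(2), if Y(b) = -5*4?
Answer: 2880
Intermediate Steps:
Y(b) = -20
(((4*3)*(-2))*(-5 + 11))*Y(2) = (((4*3)*(-2))*(-5 + 11))*(-20) = ((12*(-2))*6)*(-20) = -24*6*(-20) = -144*(-20) = 2880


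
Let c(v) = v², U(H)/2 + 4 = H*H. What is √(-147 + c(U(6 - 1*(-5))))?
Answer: √54609 ≈ 233.69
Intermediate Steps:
U(H) = -8 + 2*H² (U(H) = -8 + 2*(H*H) = -8 + 2*H²)
√(-147 + c(U(6 - 1*(-5)))) = √(-147 + (-8 + 2*(6 - 1*(-5))²)²) = √(-147 + (-8 + 2*(6 + 5)²)²) = √(-147 + (-8 + 2*11²)²) = √(-147 + (-8 + 2*121)²) = √(-147 + (-8 + 242)²) = √(-147 + 234²) = √(-147 + 54756) = √54609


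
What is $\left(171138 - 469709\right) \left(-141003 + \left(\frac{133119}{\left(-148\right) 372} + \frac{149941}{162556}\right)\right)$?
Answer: $\frac{31398362200928746933}{745806928} \approx 4.21 \cdot 10^{10}$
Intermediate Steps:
$\left(171138 - 469709\right) \left(-141003 + \left(\frac{133119}{\left(-148\right) 372} + \frac{149941}{162556}\right)\right) = - 298571 \left(-141003 + \left(\frac{133119}{-55056} + 149941 \cdot \frac{1}{162556}\right)\right) = - 298571 \left(-141003 + \left(133119 \left(- \frac{1}{55056}\right) + \frac{149941}{162556}\right)\right) = - 298571 \left(-141003 + \left(- \frac{44373}{18352} + \frac{149941}{162556}\right)\right) = - 298571 \left(-141003 - \frac{1115345039}{745806928}\right) = \left(-298571\right) \left(- \frac{105162129613823}{745806928}\right) = \frac{31398362200928746933}{745806928}$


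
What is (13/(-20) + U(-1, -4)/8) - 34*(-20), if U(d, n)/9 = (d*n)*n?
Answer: 13227/20 ≈ 661.35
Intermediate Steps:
U(d, n) = 9*d*n² (U(d, n) = 9*((d*n)*n) = 9*(d*n²) = 9*d*n²)
(13/(-20) + U(-1, -4)/8) - 34*(-20) = (13/(-20) + (9*(-1)*(-4)²)/8) - 34*(-20) = (13*(-1/20) + (9*(-1)*16)*(⅛)) + 680 = (-13/20 - 144*⅛) + 680 = (-13/20 - 18) + 680 = -373/20 + 680 = 13227/20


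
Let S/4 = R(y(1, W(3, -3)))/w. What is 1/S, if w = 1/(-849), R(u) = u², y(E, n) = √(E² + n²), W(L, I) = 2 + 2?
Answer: -1/57732 ≈ -1.7321e-5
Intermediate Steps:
W(L, I) = 4
w = -1/849 ≈ -0.0011779
S = -57732 (S = 4*((√(1² + 4²))²/(-1/849)) = 4*((√(1 + 16))²*(-849)) = 4*((√17)²*(-849)) = 4*(17*(-849)) = 4*(-14433) = -57732)
1/S = 1/(-57732) = -1/57732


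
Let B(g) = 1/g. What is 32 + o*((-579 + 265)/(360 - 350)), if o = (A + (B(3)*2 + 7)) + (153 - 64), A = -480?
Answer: 36206/3 ≈ 12069.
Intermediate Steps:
o = -1150/3 (o = (-480 + (2/3 + 7)) + (153 - 64) = (-480 + ((⅓)*2 + 7)) + 89 = (-480 + (⅔ + 7)) + 89 = (-480 + 23/3) + 89 = -1417/3 + 89 = -1150/3 ≈ -383.33)
32 + o*((-579 + 265)/(360 - 350)) = 32 - 1150*(-579 + 265)/(3*(360 - 350)) = 32 - (-361100)/(3*10) = 32 - 1150/3*(-157/5) = 32 + 36110/3 = 36206/3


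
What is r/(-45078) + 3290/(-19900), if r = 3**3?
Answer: -1240366/7475435 ≈ -0.16593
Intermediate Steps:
r = 27
r/(-45078) + 3290/(-19900) = 27/(-45078) + 3290/(-19900) = 27*(-1/45078) + 3290*(-1/19900) = -9/15026 - 329/1990 = -1240366/7475435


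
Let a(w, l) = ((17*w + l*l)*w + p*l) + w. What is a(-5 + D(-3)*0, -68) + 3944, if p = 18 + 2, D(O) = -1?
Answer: -20116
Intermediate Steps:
p = 20
a(w, l) = w + 20*l + w*(l² + 17*w) (a(w, l) = ((17*w + l*l)*w + 20*l) + w = ((17*w + l²)*w + 20*l) + w = ((l² + 17*w)*w + 20*l) + w = (w*(l² + 17*w) + 20*l) + w = (20*l + w*(l² + 17*w)) + w = w + 20*l + w*(l² + 17*w))
a(-5 + D(-3)*0, -68) + 3944 = ((-5 - 1*0) + 17*(-5 - 1*0)² + 20*(-68) + (-5 - 1*0)*(-68)²) + 3944 = ((-5 + 0) + 17*(-5 + 0)² - 1360 + (-5 + 0)*4624) + 3944 = (-5 + 17*(-5)² - 1360 - 5*4624) + 3944 = (-5 + 17*25 - 1360 - 23120) + 3944 = (-5 + 425 - 1360 - 23120) + 3944 = -24060 + 3944 = -20116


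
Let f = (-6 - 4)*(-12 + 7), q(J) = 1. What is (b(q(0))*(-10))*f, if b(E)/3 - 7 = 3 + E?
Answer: -16500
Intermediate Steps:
f = 50 (f = -10*(-5) = 50)
b(E) = 30 + 3*E (b(E) = 21 + 3*(3 + E) = 21 + (9 + 3*E) = 30 + 3*E)
(b(q(0))*(-10))*f = ((30 + 3*1)*(-10))*50 = ((30 + 3)*(-10))*50 = (33*(-10))*50 = -330*50 = -16500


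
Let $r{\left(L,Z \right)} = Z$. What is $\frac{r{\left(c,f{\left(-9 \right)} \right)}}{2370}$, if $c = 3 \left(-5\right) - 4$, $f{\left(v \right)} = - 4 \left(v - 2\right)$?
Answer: $\frac{22}{1185} \approx 0.018565$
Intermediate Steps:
$f{\left(v \right)} = 8 - 4 v$ ($f{\left(v \right)} = - 4 \left(-2 + v\right) = 8 - 4 v$)
$c = -19$ ($c = -15 - 4 = -19$)
$\frac{r{\left(c,f{\left(-9 \right)} \right)}}{2370} = \frac{8 - -36}{2370} = \left(8 + 36\right) \frac{1}{2370} = 44 \cdot \frac{1}{2370} = \frac{22}{1185}$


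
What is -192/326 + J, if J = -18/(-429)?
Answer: -12750/23309 ≈ -0.54700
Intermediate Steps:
J = 6/143 (J = -18*(-1/429) = 6/143 ≈ 0.041958)
-192/326 + J = -192/326 + 6/143 = -192*1/326 + 6/143 = -96/163 + 6/143 = -12750/23309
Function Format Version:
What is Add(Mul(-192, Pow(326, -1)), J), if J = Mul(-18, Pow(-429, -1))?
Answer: Rational(-12750, 23309) ≈ -0.54700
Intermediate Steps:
J = Rational(6, 143) (J = Mul(-18, Rational(-1, 429)) = Rational(6, 143) ≈ 0.041958)
Add(Mul(-192, Pow(326, -1)), J) = Add(Mul(-192, Pow(326, -1)), Rational(6, 143)) = Add(Mul(-192, Rational(1, 326)), Rational(6, 143)) = Add(Rational(-96, 163), Rational(6, 143)) = Rational(-12750, 23309)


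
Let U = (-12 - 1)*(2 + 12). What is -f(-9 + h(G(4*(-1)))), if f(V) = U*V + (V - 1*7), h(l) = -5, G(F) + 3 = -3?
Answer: -2527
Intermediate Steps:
G(F) = -6 (G(F) = -3 - 3 = -6)
U = -182 (U = -13*14 = -182)
f(V) = -7 - 181*V (f(V) = -182*V + (V - 1*7) = -182*V + (V - 7) = -182*V + (-7 + V) = -7 - 181*V)
-f(-9 + h(G(4*(-1)))) = -(-7 - 181*(-9 - 5)) = -(-7 - 181*(-14)) = -(-7 + 2534) = -1*2527 = -2527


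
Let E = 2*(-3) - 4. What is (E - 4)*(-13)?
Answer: 182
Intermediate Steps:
E = -10 (E = -6 - 4 = -10)
(E - 4)*(-13) = (-10 - 4)*(-13) = -14*(-13) = 182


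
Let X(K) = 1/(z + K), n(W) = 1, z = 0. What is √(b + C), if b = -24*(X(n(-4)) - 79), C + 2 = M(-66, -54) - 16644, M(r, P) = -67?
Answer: 3*I*√1649 ≈ 121.82*I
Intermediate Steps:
X(K) = 1/K (X(K) = 1/(0 + K) = 1/K)
C = -16713 (C = -2 + (-67 - 16644) = -2 - 16711 = -16713)
b = 1872 (b = -24*(1/1 - 79) = -24*(1 - 79) = -24*(-78) = 1872)
√(b + C) = √(1872 - 16713) = √(-14841) = 3*I*√1649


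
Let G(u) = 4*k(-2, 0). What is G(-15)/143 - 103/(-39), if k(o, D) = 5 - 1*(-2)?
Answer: 1217/429 ≈ 2.8368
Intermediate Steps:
k(o, D) = 7 (k(o, D) = 5 + 2 = 7)
G(u) = 28 (G(u) = 4*7 = 28)
G(-15)/143 - 103/(-39) = 28/143 - 103/(-39) = 28*(1/143) - 103*(-1/39) = 28/143 + 103/39 = 1217/429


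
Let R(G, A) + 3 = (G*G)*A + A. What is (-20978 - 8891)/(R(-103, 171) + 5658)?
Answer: -4267/259995 ≈ -0.016412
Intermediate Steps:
R(G, A) = -3 + A + A*G**2 (R(G, A) = -3 + ((G*G)*A + A) = -3 + (G**2*A + A) = -3 + (A*G**2 + A) = -3 + (A + A*G**2) = -3 + A + A*G**2)
(-20978 - 8891)/(R(-103, 171) + 5658) = (-20978 - 8891)/((-3 + 171 + 171*(-103)**2) + 5658) = -29869/((-3 + 171 + 171*10609) + 5658) = -29869/((-3 + 171 + 1814139) + 5658) = -29869/(1814307 + 5658) = -29869/1819965 = -29869*1/1819965 = -4267/259995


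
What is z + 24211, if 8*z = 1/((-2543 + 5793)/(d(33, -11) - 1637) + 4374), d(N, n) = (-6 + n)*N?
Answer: 930748509987/38443208 ≈ 24211.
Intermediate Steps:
d(N, n) = N*(-6 + n)
z = 1099/38443208 (z = 1/(8*((-2543 + 5793)/(33*(-6 - 11) - 1637) + 4374)) = 1/(8*(3250/(33*(-17) - 1637) + 4374)) = 1/(8*(3250/(-561 - 1637) + 4374)) = 1/(8*(3250/(-2198) + 4374)) = 1/(8*(3250*(-1/2198) + 4374)) = 1/(8*(-1625/1099 + 4374)) = 1/(8*(4805401/1099)) = (⅛)*(1099/4805401) = 1099/38443208 ≈ 2.8588e-5)
z + 24211 = 1099/38443208 + 24211 = 930748509987/38443208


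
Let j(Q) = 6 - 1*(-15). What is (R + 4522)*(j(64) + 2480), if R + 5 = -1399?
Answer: 7798118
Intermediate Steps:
R = -1404 (R = -5 - 1399 = -1404)
j(Q) = 21 (j(Q) = 6 + 15 = 21)
(R + 4522)*(j(64) + 2480) = (-1404 + 4522)*(21 + 2480) = 3118*2501 = 7798118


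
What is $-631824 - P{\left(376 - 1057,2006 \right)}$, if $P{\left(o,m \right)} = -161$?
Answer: $-631663$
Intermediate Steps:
$-631824 - P{\left(376 - 1057,2006 \right)} = -631824 - -161 = -631824 + 161 = -631663$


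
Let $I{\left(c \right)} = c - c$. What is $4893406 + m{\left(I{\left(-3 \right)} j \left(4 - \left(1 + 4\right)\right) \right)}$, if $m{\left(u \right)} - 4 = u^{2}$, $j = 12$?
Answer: $4893410$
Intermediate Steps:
$I{\left(c \right)} = 0$
$m{\left(u \right)} = 4 + u^{2}$
$4893406 + m{\left(I{\left(-3 \right)} j \left(4 - \left(1 + 4\right)\right) \right)} = 4893406 + \left(4 + \left(0 \cdot 12 \left(4 - \left(1 + 4\right)\right)\right)^{2}\right) = 4893406 + \left(4 + \left(0 \left(4 - 5\right)\right)^{2}\right) = 4893406 + \left(4 + \left(0 \left(-1\right)\right)^{2}\right) = 4893406 + \left(4 + 0^{2}\right) = 4893406 + \left(4 + 0\right) = 4893406 + 4 = 4893410$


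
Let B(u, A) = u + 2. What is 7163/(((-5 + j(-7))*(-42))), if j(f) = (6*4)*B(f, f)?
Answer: 7163/5250 ≈ 1.3644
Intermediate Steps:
B(u, A) = 2 + u
j(f) = 48 + 24*f (j(f) = (6*4)*(2 + f) = 24*(2 + f) = 48 + 24*f)
7163/(((-5 + j(-7))*(-42))) = 7163/(((-5 + (48 + 24*(-7)))*(-42))) = 7163/(((-5 + (48 - 168))*(-42))) = 7163/(((-5 - 120)*(-42))) = 7163/((-125*(-42))) = 7163/5250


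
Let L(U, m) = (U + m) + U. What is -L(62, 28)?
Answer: -152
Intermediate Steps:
L(U, m) = m + 2*U
-L(62, 28) = -(28 + 2*62) = -(28 + 124) = -1*152 = -152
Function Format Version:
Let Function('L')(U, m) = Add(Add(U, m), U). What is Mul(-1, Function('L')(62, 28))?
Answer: -152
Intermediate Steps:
Function('L')(U, m) = Add(m, Mul(2, U))
Mul(-1, Function('L')(62, 28)) = Mul(-1, Add(28, Mul(2, 62))) = Mul(-1, Add(28, 124)) = Mul(-1, 152) = -152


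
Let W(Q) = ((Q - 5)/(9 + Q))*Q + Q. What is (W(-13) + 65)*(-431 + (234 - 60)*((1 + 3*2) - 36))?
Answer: 71201/2 ≈ 35601.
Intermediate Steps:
W(Q) = Q + Q*(-5 + Q)/(9 + Q) (W(Q) = ((-5 + Q)/(9 + Q))*Q + Q = Q*(-5 + Q)/(9 + Q) + Q = Q + Q*(-5 + Q)/(9 + Q))
(W(-13) + 65)*(-431 + (234 - 60)*((1 + 3*2) - 36)) = (2*(-13)*(2 - 13)/(9 - 13) + 65)*(-431 + (234 - 60)*((1 + 3*2) - 36)) = (2*(-13)*(-11)/(-4) + 65)*(-431 + 174*((1 + 6) - 36)) = (2*(-13)*(-1/4)*(-11) + 65)*(-431 + 174*(7 - 36)) = (-143/2 + 65)*(-431 + 174*(-29)) = -13*(-431 - 5046)/2 = -13/2*(-5477) = 71201/2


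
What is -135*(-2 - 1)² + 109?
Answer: -1106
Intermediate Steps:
-135*(-2 - 1)² + 109 = -135*(-3)² + 109 = -135*9 + 109 = -1215 + 109 = -1106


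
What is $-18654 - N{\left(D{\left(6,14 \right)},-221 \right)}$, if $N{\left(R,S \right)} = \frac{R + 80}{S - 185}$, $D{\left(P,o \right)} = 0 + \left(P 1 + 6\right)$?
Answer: $- \frac{3786716}{203} \approx -18654.0$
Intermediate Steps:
$D{\left(P,o \right)} = 6 + P$ ($D{\left(P,o \right)} = 0 + \left(P + 6\right) = 0 + \left(6 + P\right) = 6 + P$)
$N{\left(R,S \right)} = \frac{80 + R}{-185 + S}$
$-18654 - N{\left(D{\left(6,14 \right)},-221 \right)} = -18654 - \frac{80 + \left(6 + 6\right)}{-185 - 221} = -18654 - \frac{80 + 12}{-406} = -18654 - \left(- \frac{1}{406}\right) 92 = -18654 - - \frac{46}{203} = -18654 + \frac{46}{203} = - \frac{3786716}{203}$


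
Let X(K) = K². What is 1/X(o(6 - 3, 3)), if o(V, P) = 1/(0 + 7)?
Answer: 49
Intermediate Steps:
o(V, P) = ⅐ (o(V, P) = 1/7 = ⅐)
1/X(o(6 - 3, 3)) = 1/((⅐)²) = 1/(1/49) = 49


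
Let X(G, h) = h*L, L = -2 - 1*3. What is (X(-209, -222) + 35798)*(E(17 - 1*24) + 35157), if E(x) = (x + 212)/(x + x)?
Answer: 9079238822/7 ≈ 1.2970e+9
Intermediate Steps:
L = -5 (L = -2 - 3 = -5)
E(x) = (212 + x)/(2*x) (E(x) = (212 + x)/((2*x)) = (212 + x)*(1/(2*x)) = (212 + x)/(2*x))
X(G, h) = -5*h (X(G, h) = h*(-5) = -5*h)
(X(-209, -222) + 35798)*(E(17 - 1*24) + 35157) = (-5*(-222) + 35798)*((212 + (17 - 1*24))/(2*(17 - 1*24)) + 35157) = (1110 + 35798)*((212 + (17 - 24))/(2*(17 - 24)) + 35157) = 36908*((½)*(212 - 7)/(-7) + 35157) = 36908*((½)*(-⅐)*205 + 35157) = 36908*(-205/14 + 35157) = 36908*(491993/14) = 9079238822/7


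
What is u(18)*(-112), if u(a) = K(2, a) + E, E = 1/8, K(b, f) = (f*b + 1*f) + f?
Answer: -8078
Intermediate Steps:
K(b, f) = 2*f + b*f (K(b, f) = (b*f + f) + f = (f + b*f) + f = 2*f + b*f)
E = 1/8 (E = 1*(1/8) = 1/8 ≈ 0.12500)
u(a) = 1/8 + 4*a (u(a) = a*(2 + 2) + 1/8 = a*4 + 1/8 = 4*a + 1/8 = 1/8 + 4*a)
u(18)*(-112) = (1/8 + 4*18)*(-112) = (1/8 + 72)*(-112) = (577/8)*(-112) = -8078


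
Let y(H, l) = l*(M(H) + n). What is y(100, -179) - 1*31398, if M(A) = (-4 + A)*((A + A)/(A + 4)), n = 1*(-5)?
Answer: -826139/13 ≈ -63549.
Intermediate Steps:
n = -5
M(A) = 2*A*(-4 + A)/(4 + A) (M(A) = (-4 + A)*((2*A)/(4 + A)) = (-4 + A)*(2*A/(4 + A)) = 2*A*(-4 + A)/(4 + A))
y(H, l) = l*(-5 + 2*H*(-4 + H)/(4 + H)) (y(H, l) = l*(2*H*(-4 + H)/(4 + H) - 5) = l*(-5 + 2*H*(-4 + H)/(4 + H)))
y(100, -179) - 1*31398 = -179*(-20 - 13*100 + 2*100**2)/(4 + 100) - 1*31398 = -179*(-20 - 1300 + 2*10000)/104 - 31398 = -179*1/104*(-20 - 1300 + 20000) - 31398 = -179*1/104*18680 - 31398 = -417965/13 - 31398 = -826139/13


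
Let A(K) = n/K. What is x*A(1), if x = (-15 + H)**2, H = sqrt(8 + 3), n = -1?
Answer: -236 + 30*sqrt(11) ≈ -136.50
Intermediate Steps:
A(K) = -1/K
H = sqrt(11) ≈ 3.3166
x = (-15 + sqrt(11))**2 ≈ 136.50
x*A(1) = (15 - sqrt(11))**2*(-1/1) = (15 - sqrt(11))**2*(-1*1) = (15 - sqrt(11))**2*(-1) = -(15 - sqrt(11))**2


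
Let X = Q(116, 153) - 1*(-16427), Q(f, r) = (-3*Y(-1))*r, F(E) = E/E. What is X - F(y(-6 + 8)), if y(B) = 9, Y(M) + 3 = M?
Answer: 18262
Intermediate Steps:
Y(M) = -3 + M
F(E) = 1
Q(f, r) = 12*r (Q(f, r) = (-3*(-3 - 1))*r = (-3*(-4))*r = 12*r)
X = 18263 (X = 12*153 - 1*(-16427) = 1836 + 16427 = 18263)
X - F(y(-6 + 8)) = 18263 - 1*1 = 18263 - 1 = 18262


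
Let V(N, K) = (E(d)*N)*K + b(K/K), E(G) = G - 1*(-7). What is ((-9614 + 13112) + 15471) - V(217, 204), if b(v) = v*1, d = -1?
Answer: -246640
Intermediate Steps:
b(v) = v
E(G) = 7 + G (E(G) = G + 7 = 7 + G)
V(N, K) = 1 + 6*K*N (V(N, K) = ((7 - 1)*N)*K + K/K = (6*N)*K + 1 = 6*K*N + 1 = 1 + 6*K*N)
((-9614 + 13112) + 15471) - V(217, 204) = ((-9614 + 13112) + 15471) - (1 + 6*204*217) = (3498 + 15471) - (1 + 265608) = 18969 - 1*265609 = 18969 - 265609 = -246640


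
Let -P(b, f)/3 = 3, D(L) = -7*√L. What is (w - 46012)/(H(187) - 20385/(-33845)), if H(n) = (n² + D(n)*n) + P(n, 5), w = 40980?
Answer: -4030311103756868/20660471448188811 - 150903499569284*√187/20660471448188811 ≈ -0.29495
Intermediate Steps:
P(b, f) = -9 (P(b, f) = -3*3 = -9)
H(n) = -9 + n² - 7*n^(3/2) (H(n) = (n² + (-7*√n)*n) - 9 = (n² - 7*n^(3/2)) - 9 = -9 + n² - 7*n^(3/2))
(w - 46012)/(H(187) - 20385/(-33845)) = (40980 - 46012)/((-9 + 187² - 1309*√187) - 20385/(-33845)) = -5032/((-9 + 34969 - 1309*√187) - 20385*(-1/33845)) = -5032/((-9 + 34969 - 1309*√187) + 4077/6769) = -5032/((34960 - 1309*√187) + 4077/6769) = -5032/(236648317/6769 - 1309*√187)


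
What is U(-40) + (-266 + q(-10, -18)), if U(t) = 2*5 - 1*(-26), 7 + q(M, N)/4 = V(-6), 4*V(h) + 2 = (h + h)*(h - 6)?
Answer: -116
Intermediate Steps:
V(h) = -½ + h*(-6 + h)/2 (V(h) = -½ + ((h + h)*(h - 6))/4 = -½ + ((2*h)*(-6 + h))/4 = -½ + (2*h*(-6 + h))/4 = -½ + h*(-6 + h)/2)
q(M, N) = 114 (q(M, N) = -28 + 4*(-½ + (½)*(-6)² - 3*(-6)) = -28 + 4*(-½ + (½)*36 + 18) = -28 + 4*(-½ + 18 + 18) = -28 + 4*(71/2) = -28 + 142 = 114)
U(t) = 36 (U(t) = 10 + 26 = 36)
U(-40) + (-266 + q(-10, -18)) = 36 + (-266 + 114) = 36 - 152 = -116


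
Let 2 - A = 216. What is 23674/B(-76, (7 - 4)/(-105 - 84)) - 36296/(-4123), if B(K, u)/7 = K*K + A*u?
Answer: 7046958655/750596273 ≈ 9.3885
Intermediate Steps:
A = -214 (A = 2 - 1*216 = 2 - 216 = -214)
B(K, u) = -1498*u + 7*K² (B(K, u) = 7*(K*K - 214*u) = 7*(K² - 214*u) = -1498*u + 7*K²)
23674/B(-76, (7 - 4)/(-105 - 84)) - 36296/(-4123) = 23674/(-1498*(7 - 4)/(-105 - 84) + 7*(-76)²) - 36296/(-4123) = 23674/(-4494/(-189) + 7*5776) - 36296*(-1/4123) = 23674/(-4494*(-1)/189 + 40432) + 36296/4123 = 23674/(-1498*(-1/63) + 40432) + 36296/4123 = 23674/(214/9 + 40432) + 36296/4123 = 23674/(364102/9) + 36296/4123 = 23674*(9/364102) + 36296/4123 = 106533/182051 + 36296/4123 = 7046958655/750596273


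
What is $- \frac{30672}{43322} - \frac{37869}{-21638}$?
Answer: $\frac{488440041}{468700718} \approx 1.0421$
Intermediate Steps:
$- \frac{30672}{43322} - \frac{37869}{-21638} = \left(-30672\right) \frac{1}{43322} - - \frac{37869}{21638} = - \frac{15336}{21661} + \frac{37869}{21638} = \frac{488440041}{468700718}$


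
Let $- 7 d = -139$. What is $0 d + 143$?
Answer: $143$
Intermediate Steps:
$d = \frac{139}{7}$ ($d = \left(- \frac{1}{7}\right) \left(-139\right) = \frac{139}{7} \approx 19.857$)
$0 d + 143 = 0 \cdot \frac{139}{7} + 143 = 0 + 143 = 143$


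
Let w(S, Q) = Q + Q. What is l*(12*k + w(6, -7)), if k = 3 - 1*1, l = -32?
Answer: -320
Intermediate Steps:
w(S, Q) = 2*Q
k = 2 (k = 3 - 1 = 2)
l*(12*k + w(6, -7)) = -32*(12*2 + 2*(-7)) = -32*(24 - 14) = -32*10 = -320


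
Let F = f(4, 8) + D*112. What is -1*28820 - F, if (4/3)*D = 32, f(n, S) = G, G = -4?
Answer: -31504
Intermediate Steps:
f(n, S) = -4
D = 24 (D = (3/4)*32 = 24)
F = 2684 (F = -4 + 24*112 = -4 + 2688 = 2684)
-1*28820 - F = -1*28820 - 1*2684 = -28820 - 2684 = -31504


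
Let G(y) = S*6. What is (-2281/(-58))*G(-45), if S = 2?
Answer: 13686/29 ≈ 471.93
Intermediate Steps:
G(y) = 12 (G(y) = 2*6 = 12)
(-2281/(-58))*G(-45) = -2281/(-58)*12 = -2281*(-1/58)*12 = (2281/58)*12 = 13686/29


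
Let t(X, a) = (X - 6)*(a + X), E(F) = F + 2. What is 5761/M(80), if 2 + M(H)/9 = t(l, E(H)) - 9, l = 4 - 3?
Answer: -5761/3834 ≈ -1.5026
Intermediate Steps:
E(F) = 2 + F
l = 1
t(X, a) = (-6 + X)*(X + a)
M(H) = -234 - 45*H (M(H) = -18 + 9*((1**2 - 6*1 - 6*(2 + H) + 1*(2 + H)) - 9) = -18 + 9*((1 - 6 + (-12 - 6*H) + (2 + H)) - 9) = -18 + 9*((-15 - 5*H) - 9) = -18 + 9*(-24 - 5*H) = -18 + (-216 - 45*H) = -234 - 45*H)
5761/M(80) = 5761/(-234 - 45*80) = 5761/(-234 - 3600) = 5761/(-3834) = 5761*(-1/3834) = -5761/3834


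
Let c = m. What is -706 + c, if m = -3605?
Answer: -4311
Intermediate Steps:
c = -3605
-706 + c = -706 - 3605 = -4311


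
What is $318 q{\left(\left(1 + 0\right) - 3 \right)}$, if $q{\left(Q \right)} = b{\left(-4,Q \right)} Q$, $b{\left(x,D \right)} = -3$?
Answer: $1908$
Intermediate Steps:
$q{\left(Q \right)} = - 3 Q$
$318 q{\left(\left(1 + 0\right) - 3 \right)} = 318 \left(- 3 \left(\left(1 + 0\right) - 3\right)\right) = 318 \left(- 3 \left(1 - 3\right)\right) = 318 \left(\left(-3\right) \left(-2\right)\right) = 318 \cdot 6 = 1908$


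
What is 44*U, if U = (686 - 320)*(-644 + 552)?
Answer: -1481568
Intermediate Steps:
U = -33672 (U = 366*(-92) = -33672)
44*U = 44*(-33672) = -1481568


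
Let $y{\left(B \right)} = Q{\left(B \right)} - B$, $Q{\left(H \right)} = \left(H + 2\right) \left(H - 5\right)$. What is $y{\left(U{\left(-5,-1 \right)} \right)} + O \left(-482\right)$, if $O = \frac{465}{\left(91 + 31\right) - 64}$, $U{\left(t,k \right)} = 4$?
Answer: $- \frac{112355}{29} \approx -3874.3$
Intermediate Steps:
$Q{\left(H \right)} = \left(-5 + H\right) \left(2 + H\right)$ ($Q{\left(H \right)} = \left(2 + H\right) \left(-5 + H\right) = \left(-5 + H\right) \left(2 + H\right)$)
$y{\left(B \right)} = -10 + B^{2} - 4 B$ ($y{\left(B \right)} = \left(-10 + B^{2} - 3 B\right) - B = -10 + B^{2} - 4 B$)
$O = \frac{465}{58}$ ($O = \frac{465}{122 - 64} = \frac{465}{58} \approx 8.0172$)
$y{\left(U{\left(-5,-1 \right)} \right)} + O \left(-482\right) = \left(-10 + 4^{2} - 16\right) + \frac{465}{58} \left(-482\right) = \left(-10 + 16 - 16\right) - \frac{112065}{29} = -10 - \frac{112065}{29} = - \frac{112355}{29}$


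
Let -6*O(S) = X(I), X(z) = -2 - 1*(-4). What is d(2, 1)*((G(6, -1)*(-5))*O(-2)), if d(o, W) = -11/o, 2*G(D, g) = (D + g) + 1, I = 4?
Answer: -55/2 ≈ -27.500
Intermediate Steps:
G(D, g) = 1/2 + D/2 + g/2 (G(D, g) = ((D + g) + 1)/2 = (1 + D + g)/2 = 1/2 + D/2 + g/2)
X(z) = 2 (X(z) = -2 + 4 = 2)
O(S) = -1/3 (O(S) = -1/6*2 = -1/3)
d(2, 1)*((G(6, -1)*(-5))*O(-2)) = (-11/2)*(((1/2 + (1/2)*6 + (1/2)*(-1))*(-5))*(-1/3)) = (-11*1/2)*(((1/2 + 3 - 1/2)*(-5))*(-1/3)) = -11*3*(-5)*(-1)/(2*3) = -(-165)*(-1)/(2*3) = -11/2*5 = -55/2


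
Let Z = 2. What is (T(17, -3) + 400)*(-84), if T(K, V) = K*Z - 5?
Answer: -36036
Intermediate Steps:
T(K, V) = -5 + 2*K (T(K, V) = K*2 - 5 = 2*K - 5 = -5 + 2*K)
(T(17, -3) + 400)*(-84) = ((-5 + 2*17) + 400)*(-84) = ((-5 + 34) + 400)*(-84) = (29 + 400)*(-84) = 429*(-84) = -36036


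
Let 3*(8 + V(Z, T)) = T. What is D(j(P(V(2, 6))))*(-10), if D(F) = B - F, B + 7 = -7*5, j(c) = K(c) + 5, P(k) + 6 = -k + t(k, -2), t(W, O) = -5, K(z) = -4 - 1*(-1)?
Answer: 440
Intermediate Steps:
K(z) = -3 (K(z) = -4 + 1 = -3)
V(Z, T) = -8 + T/3
P(k) = -11 - k (P(k) = -6 + (-k - 5) = -6 + (-5 - k) = -11 - k)
j(c) = 2 (j(c) = -3 + 5 = 2)
B = -42 (B = -7 - 7*5 = -7 - 35 = -42)
D(F) = -42 - F
D(j(P(V(2, 6))))*(-10) = (-42 - 1*2)*(-10) = (-42 - 2)*(-10) = -44*(-10) = 440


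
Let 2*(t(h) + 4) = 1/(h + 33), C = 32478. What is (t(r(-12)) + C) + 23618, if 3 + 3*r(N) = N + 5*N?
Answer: 897473/16 ≈ 56092.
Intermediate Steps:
r(N) = -1 + 2*N (r(N) = -1 + (N + 5*N)/3 = -1 + (6*N)/3 = -1 + 2*N)
t(h) = -4 + 1/(2*(33 + h)) (t(h) = -4 + 1/(2*(h + 33)) = -4 + 1/(2*(33 + h)))
(t(r(-12)) + C) + 23618 = ((-263 - 8*(-1 + 2*(-12)))/(2*(33 + (-1 + 2*(-12)))) + 32478) + 23618 = ((-263 - 8*(-1 - 24))/(2*(33 + (-1 - 24))) + 32478) + 23618 = ((-263 - 8*(-25))/(2*(33 - 25)) + 32478) + 23618 = ((1/2)*(-263 + 200)/8 + 32478) + 23618 = ((1/2)*(1/8)*(-63) + 32478) + 23618 = (-63/16 + 32478) + 23618 = 519585/16 + 23618 = 897473/16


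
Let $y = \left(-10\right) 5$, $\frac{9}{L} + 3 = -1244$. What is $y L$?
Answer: $\frac{450}{1247} \approx 0.36087$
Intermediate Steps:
$L = - \frac{9}{1247}$ ($L = \frac{9}{-3 - 1244} = \frac{9}{-1247} = 9 \left(- \frac{1}{1247}\right) = - \frac{9}{1247} \approx -0.0072173$)
$y = -50$
$y L = \left(-50\right) \left(- \frac{9}{1247}\right) = \frac{450}{1247}$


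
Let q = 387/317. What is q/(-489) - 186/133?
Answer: -9627963/6872243 ≈ -1.4010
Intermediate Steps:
q = 387/317 (q = 387*(1/317) = 387/317 ≈ 1.2208)
q/(-489) - 186/133 = (387/317)/(-489) - 186/133 = (387/317)*(-1/489) - 186*1/133 = -129/51671 - 186/133 = -9627963/6872243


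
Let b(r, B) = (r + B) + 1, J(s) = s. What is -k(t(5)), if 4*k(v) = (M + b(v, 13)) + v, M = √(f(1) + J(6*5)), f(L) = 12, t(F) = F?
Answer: -6 - √42/4 ≈ -7.6202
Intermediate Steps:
b(r, B) = 1 + B + r (b(r, B) = (B + r) + 1 = 1 + B + r)
M = √42 (M = √(12 + 6*5) = √(12 + 30) = √42 ≈ 6.4807)
k(v) = 7/2 + v/2 + √42/4 (k(v) = ((√42 + (1 + 13 + v)) + v)/4 = ((√42 + (14 + v)) + v)/4 = ((14 + v + √42) + v)/4 = (14 + √42 + 2*v)/4 = 7/2 + v/2 + √42/4)
-k(t(5)) = -(7/2 + (½)*5 + √42/4) = -(7/2 + 5/2 + √42/4) = -(6 + √42/4) = -6 - √42/4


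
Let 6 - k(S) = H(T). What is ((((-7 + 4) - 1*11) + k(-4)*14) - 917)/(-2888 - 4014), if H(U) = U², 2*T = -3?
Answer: 251/1972 ≈ 0.12728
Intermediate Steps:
T = -3/2 (T = (½)*(-3) = -3/2 ≈ -1.5000)
k(S) = 15/4 (k(S) = 6 - (-3/2)² = 6 - 1*9/4 = 6 - 9/4 = 15/4)
((((-7 + 4) - 1*11) + k(-4)*14) - 917)/(-2888 - 4014) = ((((-7 + 4) - 1*11) + (15/4)*14) - 917)/(-2888 - 4014) = (((-3 - 11) + 105/2) - 917)/(-6902) = ((-14 + 105/2) - 917)*(-1/6902) = (77/2 - 917)*(-1/6902) = -1757/2*(-1/6902) = 251/1972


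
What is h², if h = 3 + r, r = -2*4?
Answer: 25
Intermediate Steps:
r = -8
h = -5 (h = 3 - 8 = -5)
h² = (-5)² = 25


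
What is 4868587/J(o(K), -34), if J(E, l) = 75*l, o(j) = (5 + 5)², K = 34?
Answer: -4868587/2550 ≈ -1909.3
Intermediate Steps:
o(j) = 100 (o(j) = 10² = 100)
4868587/J(o(K), -34) = 4868587/((75*(-34))) = 4868587/(-2550) = 4868587*(-1/2550) = -4868587/2550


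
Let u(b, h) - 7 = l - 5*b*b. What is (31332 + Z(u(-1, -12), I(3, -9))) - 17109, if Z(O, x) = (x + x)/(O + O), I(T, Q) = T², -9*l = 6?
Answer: 56919/4 ≈ 14230.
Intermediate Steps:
l = -⅔ (l = -⅑*6 = -⅔ ≈ -0.66667)
u(b, h) = 19/3 - 5*b² (u(b, h) = 7 + (-⅔ - 5*b*b) = 7 + (-⅔ - 5*b²) = 19/3 - 5*b²)
Z(O, x) = x/O (Z(O, x) = (2*x)/((2*O)) = (2*x)*(1/(2*O)) = x/O)
(31332 + Z(u(-1, -12), I(3, -9))) - 17109 = (31332 + 3²/(19/3 - 5*(-1)²)) - 17109 = (31332 + 9/(19/3 - 5*1)) - 17109 = (31332 + 9/(19/3 - 5)) - 17109 = (31332 + 9/(4/3)) - 17109 = (31332 + 9*(¾)) - 17109 = (31332 + 27/4) - 17109 = 125355/4 - 17109 = 56919/4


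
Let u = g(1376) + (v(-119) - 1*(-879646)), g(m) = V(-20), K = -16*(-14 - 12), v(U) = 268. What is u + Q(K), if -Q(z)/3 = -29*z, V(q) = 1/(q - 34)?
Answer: 49469723/54 ≈ 9.1611e+5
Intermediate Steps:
V(q) = 1/(-34 + q)
K = 416 (K = -16*(-26) = 416)
Q(z) = 87*z (Q(z) = -(-87)*z = 87*z)
g(m) = -1/54 (g(m) = 1/(-34 - 20) = 1/(-54) = -1/54)
u = 47515355/54 (u = -1/54 + (268 - 1*(-879646)) = -1/54 + (268 + 879646) = -1/54 + 879914 = 47515355/54 ≈ 8.7991e+5)
u + Q(K) = 47515355/54 + 87*416 = 47515355/54 + 36192 = 49469723/54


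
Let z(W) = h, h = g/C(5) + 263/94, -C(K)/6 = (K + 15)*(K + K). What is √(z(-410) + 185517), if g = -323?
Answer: √1475329781121/2820 ≈ 430.72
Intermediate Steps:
C(K) = -12*K*(15 + K) (C(K) = -6*(K + 15)*(K + K) = -6*(15 + K)*2*K = -12*K*(15 + K))
h = 172981/56400 (h = -323*(-1/(60*(15 + 5))) + 263/94 = -323/((-12*5*20)) + 263*(1/94) = -323/(-1200) + 263/94 = -323*(-1/1200) + 263/94 = 323/1200 + 263/94 = 172981/56400 ≈ 3.0670)
z(W) = 172981/56400
√(z(-410) + 185517) = √(172981/56400 + 185517) = √(10463331781/56400) = √1475329781121/2820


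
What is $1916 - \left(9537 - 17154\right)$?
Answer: $9533$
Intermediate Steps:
$1916 - \left(9537 - 17154\right) = 1916 - -7617 = 1916 + 7617 = 9533$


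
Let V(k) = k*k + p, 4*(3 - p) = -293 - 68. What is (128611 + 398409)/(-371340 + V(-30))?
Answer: -2108080/1481387 ≈ -1.4230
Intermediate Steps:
p = 373/4 (p = 3 - (-293 - 68)/4 = 3 - ¼*(-361) = 3 + 361/4 = 373/4 ≈ 93.250)
V(k) = 373/4 + k² (V(k) = k*k + 373/4 = k² + 373/4 = 373/4 + k²)
(128611 + 398409)/(-371340 + V(-30)) = (128611 + 398409)/(-371340 + (373/4 + (-30)²)) = 527020/(-371340 + (373/4 + 900)) = 527020/(-371340 + 3973/4) = 527020/(-1481387/4) = 527020*(-4/1481387) = -2108080/1481387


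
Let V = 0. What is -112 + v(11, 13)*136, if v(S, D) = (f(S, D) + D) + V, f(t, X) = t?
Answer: 3152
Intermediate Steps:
v(S, D) = D + S (v(S, D) = (S + D) + 0 = (D + S) + 0 = D + S)
-112 + v(11, 13)*136 = -112 + (13 + 11)*136 = -112 + 24*136 = -112 + 3264 = 3152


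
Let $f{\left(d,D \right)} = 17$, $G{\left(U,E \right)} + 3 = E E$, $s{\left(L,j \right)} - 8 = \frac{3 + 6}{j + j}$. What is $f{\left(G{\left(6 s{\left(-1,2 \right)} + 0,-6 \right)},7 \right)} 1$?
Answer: $17$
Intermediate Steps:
$s{\left(L,j \right)} = 8 + \frac{9}{2 j}$ ($s{\left(L,j \right)} = 8 + \frac{3 + 6}{j + j} = 8 + \frac{9}{2 j}$)
$G{\left(U,E \right)} = -3 + E^{2}$ ($G{\left(U,E \right)} = -3 + E E = -3 + E^{2}$)
$f{\left(G{\left(6 s{\left(-1,2 \right)} + 0,-6 \right)},7 \right)} 1 = 17 \cdot 1 = 17$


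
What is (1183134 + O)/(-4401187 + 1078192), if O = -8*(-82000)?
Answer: -1839134/3322995 ≈ -0.55346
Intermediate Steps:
O = 656000
(1183134 + O)/(-4401187 + 1078192) = (1183134 + 656000)/(-4401187 + 1078192) = 1839134/(-3322995) = 1839134*(-1/3322995) = -1839134/3322995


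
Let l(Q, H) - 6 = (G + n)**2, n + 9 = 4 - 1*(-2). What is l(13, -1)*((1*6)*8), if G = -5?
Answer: 3360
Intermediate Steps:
n = -3 (n = -9 + (4 - 1*(-2)) = -9 + (4 + 2) = -9 + 6 = -3)
l(Q, H) = 70 (l(Q, H) = 6 + (-5 - 3)**2 = 6 + (-8)**2 = 6 + 64 = 70)
l(13, -1)*((1*6)*8) = 70*((1*6)*8) = 70*(6*8) = 70*48 = 3360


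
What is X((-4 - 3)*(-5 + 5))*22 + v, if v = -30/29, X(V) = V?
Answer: -30/29 ≈ -1.0345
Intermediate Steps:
v = -30/29 (v = -30*1/29 = -30/29 ≈ -1.0345)
X((-4 - 3)*(-5 + 5))*22 + v = ((-4 - 3)*(-5 + 5))*22 - 30/29 = -7*0*22 - 30/29 = 0*22 - 30/29 = 0 - 30/29 = -30/29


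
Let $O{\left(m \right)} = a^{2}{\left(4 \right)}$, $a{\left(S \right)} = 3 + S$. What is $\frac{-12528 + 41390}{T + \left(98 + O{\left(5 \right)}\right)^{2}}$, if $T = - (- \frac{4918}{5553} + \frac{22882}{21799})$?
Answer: $\frac{3493740684114}{2615746287559} \approx 1.3357$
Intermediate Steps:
$O{\left(m \right)} = 49$ ($O{\left(m \right)} = \left(3 + 4\right)^{2} = 7^{2} = 49$)
$T = - \frac{19856264}{121049847}$ ($T = - (\left(-4918\right) \frac{1}{5553} + 22882 \cdot \frac{1}{21799}) = - (- \frac{4918}{5553} + \frac{22882}{21799}) = \left(-1\right) \frac{19856264}{121049847} = - \frac{19856264}{121049847} \approx -0.16403$)
$\frac{-12528 + 41390}{T + \left(98 + O{\left(5 \right)}\right)^{2}} = \frac{-12528 + 41390}{- \frac{19856264}{121049847} + \left(98 + 49\right)^{2}} = \frac{28862}{- \frac{19856264}{121049847} + 147^{2}} = \frac{28862}{- \frac{19856264}{121049847} + 21609} = \frac{28862}{\frac{2615746287559}{121049847}} = 28862 \cdot \frac{121049847}{2615746287559} = \frac{3493740684114}{2615746287559}$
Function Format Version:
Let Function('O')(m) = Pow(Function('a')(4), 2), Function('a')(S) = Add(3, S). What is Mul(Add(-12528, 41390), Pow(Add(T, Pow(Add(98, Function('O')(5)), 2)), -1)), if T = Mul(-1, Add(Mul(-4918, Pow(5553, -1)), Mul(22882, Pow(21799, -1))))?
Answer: Rational(3493740684114, 2615746287559) ≈ 1.3357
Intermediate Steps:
Function('O')(m) = 49 (Function('O')(m) = Pow(Add(3, 4), 2) = Pow(7, 2) = 49)
T = Rational(-19856264, 121049847) (T = Mul(-1, Add(Mul(-4918, Rational(1, 5553)), Mul(22882, Rational(1, 21799)))) = Mul(-1, Add(Rational(-4918, 5553), Rational(22882, 21799))) = Mul(-1, Rational(19856264, 121049847)) = Rational(-19856264, 121049847) ≈ -0.16403)
Mul(Add(-12528, 41390), Pow(Add(T, Pow(Add(98, Function('O')(5)), 2)), -1)) = Mul(Add(-12528, 41390), Pow(Add(Rational(-19856264, 121049847), Pow(Add(98, 49), 2)), -1)) = Mul(28862, Pow(Add(Rational(-19856264, 121049847), Pow(147, 2)), -1)) = Mul(28862, Pow(Add(Rational(-19856264, 121049847), 21609), -1)) = Mul(28862, Pow(Rational(2615746287559, 121049847), -1)) = Mul(28862, Rational(121049847, 2615746287559)) = Rational(3493740684114, 2615746287559)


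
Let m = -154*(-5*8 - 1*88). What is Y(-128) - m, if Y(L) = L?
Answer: -19840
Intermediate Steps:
m = 19712 (m = -154*(-40 - 88) = -154*(-128) = 19712)
Y(-128) - m = -128 - 1*19712 = -128 - 19712 = -19840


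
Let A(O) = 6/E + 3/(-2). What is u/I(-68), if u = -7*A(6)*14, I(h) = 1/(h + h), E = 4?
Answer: 0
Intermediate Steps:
I(h) = 1/(2*h)
A(O) = 0 (A(O) = 6/4 + 3/(-2) = 6*(¼) + 3*(-½) = 3/2 - 3/2 = 0)
u = 0 (u = -7*0*14 = 0*14 = 0)
u/I(-68) = 0/(((½)/(-68))) = 0/(((½)*(-1/68))) = 0/(-1/136) = 0*(-136) = 0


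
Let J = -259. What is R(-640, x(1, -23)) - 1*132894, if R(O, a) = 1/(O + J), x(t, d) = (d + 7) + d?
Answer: -119471707/899 ≈ -1.3289e+5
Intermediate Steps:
x(t, d) = 7 + 2*d (x(t, d) = (7 + d) + d = 7 + 2*d)
R(O, a) = 1/(-259 + O) (R(O, a) = 1/(O - 259) = 1/(-259 + O))
R(-640, x(1, -23)) - 1*132894 = 1/(-259 - 640) - 1*132894 = 1/(-899) - 132894 = -1/899 - 132894 = -119471707/899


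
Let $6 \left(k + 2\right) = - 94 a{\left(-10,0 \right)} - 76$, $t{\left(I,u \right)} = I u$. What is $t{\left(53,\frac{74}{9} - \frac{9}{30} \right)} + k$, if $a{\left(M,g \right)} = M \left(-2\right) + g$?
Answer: $\frac{8269}{90} \approx 91.878$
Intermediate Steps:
$a{\left(M,g \right)} = g - 2 M$ ($a{\left(M,g \right)} = - 2 M + g = g - 2 M$)
$k = -328$ ($k = -2 + \frac{- 94 \left(0 - -20\right) - 76}{6} = -2 + \frac{- 94 \left(0 + 20\right) - 76}{6} = -2 + \frac{\left(-94\right) 20 - 76}{6} = -2 + \frac{-1880 - 76}{6} = -2 + \frac{1}{6} \left(-1956\right) = -2 - 326 = -328$)
$t{\left(53,\frac{74}{9} - \frac{9}{30} \right)} + k = 53 \left(\frac{74}{9} - \frac{9}{30}\right) - 328 = 53 \left(74 \cdot \frac{1}{9} - \frac{3}{10}\right) - 328 = 53 \left(\frac{74}{9} - \frac{3}{10}\right) - 328 = 53 \cdot \frac{713}{90} - 328 = \frac{37789}{90} - 328 = \frac{8269}{90}$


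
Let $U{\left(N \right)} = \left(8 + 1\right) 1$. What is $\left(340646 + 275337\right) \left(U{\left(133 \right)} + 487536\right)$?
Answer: $300319431735$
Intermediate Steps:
$U{\left(N \right)} = 9$ ($U{\left(N \right)} = 9 \cdot 1 = 9$)
$\left(340646 + 275337\right) \left(U{\left(133 \right)} + 487536\right) = \left(340646 + 275337\right) \left(9 + 487536\right) = 615983 \cdot 487545 = 300319431735$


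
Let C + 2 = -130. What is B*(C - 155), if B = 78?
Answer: -22386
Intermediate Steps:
C = -132 (C = -2 - 130 = -132)
B*(C - 155) = 78*(-132 - 155) = 78*(-287) = -22386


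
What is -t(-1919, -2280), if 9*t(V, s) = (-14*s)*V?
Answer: 20418160/3 ≈ 6.8061e+6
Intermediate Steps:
t(V, s) = -14*V*s/9 (t(V, s) = ((-14*s)*V)/9 = (-14*V*s)/9 = -14*V*s/9)
-t(-1919, -2280) = -(-14)*(-1919)*(-2280)/9 = -1*(-20418160/3) = 20418160/3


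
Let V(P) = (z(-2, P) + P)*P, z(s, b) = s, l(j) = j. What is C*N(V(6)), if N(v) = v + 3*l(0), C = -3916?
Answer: -93984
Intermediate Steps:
V(P) = P*(-2 + P) (V(P) = (-2 + P)*P = P*(-2 + P))
N(v) = v (N(v) = v + 3*0 = v + 0 = v)
C*N(V(6)) = -23496*(-2 + 6) = -23496*4 = -3916*24 = -93984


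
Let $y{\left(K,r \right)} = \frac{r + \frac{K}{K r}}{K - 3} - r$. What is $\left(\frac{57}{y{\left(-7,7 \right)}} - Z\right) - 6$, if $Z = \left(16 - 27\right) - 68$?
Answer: $\frac{1181}{18} \approx 65.611$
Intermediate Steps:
$y{\left(K,r \right)} = - r + \frac{r + \frac{1}{r}}{-3 + K}$ ($y{\left(K,r \right)} = \frac{r + K \frac{1}{K r}}{-3 + K} - r = \frac{r + \frac{1}{r}}{-3 + K} - r = - r + \frac{r + \frac{1}{r}}{-3 + K}$)
$Z = -79$ ($Z = -11 - 68 = -79$)
$\left(\frac{57}{y{\left(-7,7 \right)}} - Z\right) - 6 = \left(\frac{57}{\frac{1}{7} \frac{1}{-3 - 7} \left(1 + 4 \cdot 7^{2} - - 7 \cdot 7^{2}\right)} - -79\right) - 6 = \left(\frac{57}{\frac{1}{7} \frac{1}{-10} \left(1 + 4 \cdot 49 - \left(-7\right) 49\right)} + 79\right) - 6 = \left(\frac{57}{\frac{1}{7} \left(- \frac{1}{10}\right) \left(1 + 196 + 343\right)} + 79\right) - 6 = \left(\frac{57}{\frac{1}{7} \left(- \frac{1}{10}\right) 540} + 79\right) - 6 = \left(\frac{57}{- \frac{54}{7}} + 79\right) - 6 = \left(57 \left(- \frac{7}{54}\right) + 79\right) - 6 = \left(- \frac{133}{18} + 79\right) - 6 = \frac{1289}{18} - 6 = \frac{1181}{18}$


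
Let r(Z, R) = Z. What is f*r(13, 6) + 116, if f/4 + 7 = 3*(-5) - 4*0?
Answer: -1028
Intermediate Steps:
f = -88 (f = -28 + 4*(3*(-5) - 4*0) = -28 + 4*(-15 + 0) = -28 + 4*(-15) = -28 - 60 = -88)
f*r(13, 6) + 116 = -88*13 + 116 = -1144 + 116 = -1028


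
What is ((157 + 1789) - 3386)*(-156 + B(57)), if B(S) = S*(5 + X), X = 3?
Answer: -432000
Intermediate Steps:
B(S) = 8*S (B(S) = S*(5 + 3) = S*8 = 8*S)
((157 + 1789) - 3386)*(-156 + B(57)) = ((157 + 1789) - 3386)*(-156 + 8*57) = (1946 - 3386)*(-156 + 456) = -1440*300 = -432000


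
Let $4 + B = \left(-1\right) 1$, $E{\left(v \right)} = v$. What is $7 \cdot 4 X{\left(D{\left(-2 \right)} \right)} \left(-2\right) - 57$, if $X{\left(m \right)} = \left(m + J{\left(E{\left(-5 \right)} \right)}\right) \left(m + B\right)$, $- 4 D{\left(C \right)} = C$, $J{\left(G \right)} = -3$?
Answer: $-687$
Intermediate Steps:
$B = -5$ ($B = -4 - 1 = -5$)
$D{\left(C \right)} = - \frac{C}{4}$
$X{\left(m \right)} = \left(-5 + m\right) \left(-3 + m\right)$ ($X{\left(m \right)} = \left(m - 3\right) \left(m - 5\right) = \left(-3 + m\right) \left(-5 + m\right) = \left(-5 + m\right) \left(-3 + m\right)$)
$7 \cdot 4 X{\left(D{\left(-2 \right)} \right)} \left(-2\right) - 57 = 7 \cdot 4 \left(15 + \left(\left(- \frac{1}{4}\right) \left(-2\right)\right)^{2} - 8 \left(\left(- \frac{1}{4}\right) \left(-2\right)\right)\right) \left(-2\right) - 57 = 7 \cdot 4 \left(15 + \left(\frac{1}{2}\right)^{2} - 4\right) \left(-2\right) - 57 = 7 \cdot 4 \left(15 + \frac{1}{4} - 4\right) \left(-2\right) - 57 = 7 \cdot 4 \cdot \frac{45}{4} \left(-2\right) - 57 = 7 \cdot 45 \left(-2\right) - 57 = 7 \left(-90\right) - 57 = -630 - 57 = -687$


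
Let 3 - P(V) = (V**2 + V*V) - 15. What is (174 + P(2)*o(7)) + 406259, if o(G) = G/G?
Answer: 406443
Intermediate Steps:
o(G) = 1
P(V) = 18 - 2*V**2 (P(V) = 3 - ((V**2 + V*V) - 15) = 3 - ((V**2 + V**2) - 15) = 3 - (2*V**2 - 15) = 3 - (-15 + 2*V**2) = 3 + (15 - 2*V**2) = 18 - 2*V**2)
(174 + P(2)*o(7)) + 406259 = (174 + (18 - 2*2**2)*1) + 406259 = (174 + (18 - 2*4)*1) + 406259 = (174 + (18 - 8)*1) + 406259 = (174 + 10*1) + 406259 = (174 + 10) + 406259 = 184 + 406259 = 406443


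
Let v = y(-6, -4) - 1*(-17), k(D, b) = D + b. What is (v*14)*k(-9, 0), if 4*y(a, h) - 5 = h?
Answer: -4347/2 ≈ -2173.5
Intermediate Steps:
y(a, h) = 5/4 + h/4
v = 69/4 (v = (5/4 + (1/4)*(-4)) - 1*(-17) = (5/4 - 1) + 17 = 1/4 + 17 = 69/4 ≈ 17.250)
(v*14)*k(-9, 0) = ((69/4)*14)*(-9 + 0) = (483/2)*(-9) = -4347/2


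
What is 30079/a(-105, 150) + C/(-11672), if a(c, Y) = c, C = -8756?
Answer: -12505811/43770 ≈ -285.72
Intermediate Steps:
30079/a(-105, 150) + C/(-11672) = 30079/(-105) - 8756/(-11672) = 30079*(-1/105) - 8756*(-1/11672) = -4297/15 + 2189/2918 = -12505811/43770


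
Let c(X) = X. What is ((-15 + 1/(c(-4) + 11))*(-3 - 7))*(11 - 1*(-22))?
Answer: 34320/7 ≈ 4902.9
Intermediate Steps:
((-15 + 1/(c(-4) + 11))*(-3 - 7))*(11 - 1*(-22)) = ((-15 + 1/(-4 + 11))*(-3 - 7))*(11 - 1*(-22)) = ((-15 + 1/7)*(-10))*(11 + 22) = ((-15 + 1/7)*(-10))*33 = -104/7*(-10)*33 = (1040/7)*33 = 34320/7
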